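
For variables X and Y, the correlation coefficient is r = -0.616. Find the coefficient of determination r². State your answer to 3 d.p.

0.379

r² = (-0.616)² = 0.379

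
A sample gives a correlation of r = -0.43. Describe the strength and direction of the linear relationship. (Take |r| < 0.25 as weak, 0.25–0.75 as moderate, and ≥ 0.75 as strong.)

moderate negative

r = -0.43 < 0 so the relationship is negative.
|r| = 0.43, which falls in the moderate range.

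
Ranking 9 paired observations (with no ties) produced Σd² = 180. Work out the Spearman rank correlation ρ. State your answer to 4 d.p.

-0.5000

ρ = 1 − 6Σd² / [n(n²−1)] = 1 − 6×180 / (9×80)
  = 1 − 1080/720 = 1 − 1.50000 ≈ -0.5000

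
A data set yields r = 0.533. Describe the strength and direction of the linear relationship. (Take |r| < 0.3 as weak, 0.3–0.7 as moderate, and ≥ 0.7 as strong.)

moderate positive

r = 0.533 > 0 so the relationship is positive.
|r| = 0.533, which falls in the moderate range.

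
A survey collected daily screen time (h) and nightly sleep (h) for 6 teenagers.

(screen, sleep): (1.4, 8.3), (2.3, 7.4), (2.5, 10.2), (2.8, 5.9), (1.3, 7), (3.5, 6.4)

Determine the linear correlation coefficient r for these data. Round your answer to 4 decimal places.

n = 6, Σx = 13.8, Σy = 45.2, Σx² = 35.28, Σy² = 352.46, Σxy = 102.16
nΣxy − ΣxΣy = 612.96 − 623.76 = -10.8
nΣx² − (Σx)² = 211.68 − 190.44 = 21.24; nΣy² − (Σy)² = 2114.76 − 2043.04 = 71.72
r = -10.8 / √(21.24 × 71.72) = -10.8 / 39.0299 ≈ -0.2767

-0.2767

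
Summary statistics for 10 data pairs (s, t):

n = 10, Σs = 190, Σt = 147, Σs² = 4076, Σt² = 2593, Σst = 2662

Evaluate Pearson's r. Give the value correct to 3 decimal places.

r = (nΣst − ΣsΣt) / √[(nΣs² − (Σs)²)(nΣt² − (Σt)²)]
Numerator: 10×2662 − 190×147 = -1310
Denominator: √[(40760 − 36100)(25930 − 21609)] = √[4660 × 4321] = 4487.2999
r = -1310 / 4487.2999 ≈ -0.292

-0.292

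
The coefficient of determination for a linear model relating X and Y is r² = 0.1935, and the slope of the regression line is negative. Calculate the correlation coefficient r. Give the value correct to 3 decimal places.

|r| = √0.1935 = 0.440
The association is negative, so r = −0.440.

-0.440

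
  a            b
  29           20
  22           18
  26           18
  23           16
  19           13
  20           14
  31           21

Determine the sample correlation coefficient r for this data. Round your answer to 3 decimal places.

0.937

n = 7, Σa = 170, Σb = 120, Σa² = 4252, Σb² = 2110, Σab = 2990
nΣab − ΣaΣb = 20930 − 20400 = 530
nΣa² − (Σa)² = 29764 − 28900 = 864; nΣb² − (Σb)² = 14770 − 14400 = 370
r = 530 / √(864 × 370) = 530 / 565.4025 ≈ 0.937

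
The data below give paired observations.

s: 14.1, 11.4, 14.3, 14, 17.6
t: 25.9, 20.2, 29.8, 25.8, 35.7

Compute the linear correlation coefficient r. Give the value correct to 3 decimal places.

n = 5, Σs = 71.4, Σt = 137.4, Σs² = 1039.02, Σt² = 3907.02, Σst = 2011.13
nΣst − ΣsΣt = 10055.65 − 9810.36 = 245.29
nΣs² − (Σs)² = 5195.1 − 5097.96 = 97.14; nΣt² − (Σt)² = 19535.1 − 18878.76 = 656.34
r = 245.29 / √(97.14 × 656.34) = 245.29 / 252.5012 ≈ 0.971

0.971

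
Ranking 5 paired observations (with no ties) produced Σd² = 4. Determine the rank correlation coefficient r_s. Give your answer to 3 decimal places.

0.800

ρ = 1 − 6Σd² / [n(n²−1)] = 1 − 6×4 / (5×24)
  = 1 − 24/120 = 1 − 0.2000 ≈ 0.800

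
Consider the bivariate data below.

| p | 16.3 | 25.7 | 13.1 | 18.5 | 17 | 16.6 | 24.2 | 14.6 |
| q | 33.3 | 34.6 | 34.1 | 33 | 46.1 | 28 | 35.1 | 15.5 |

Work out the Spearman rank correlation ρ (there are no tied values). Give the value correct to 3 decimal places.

Rank p: 3, 8, 1, 6, 5, 4, 7, 2
Rank q: 4, 6, 5, 3, 8, 2, 7, 1
d = rank(p) − rank(q): -1, 2, -4, 3, -3, 2, 0, 1; Σd² = 44
ρ = 1 − 6Σd² / [n(n²−1)] = 1 − 6×44 / (8×63) = 1 − 264/504 ≈ 0.476

0.476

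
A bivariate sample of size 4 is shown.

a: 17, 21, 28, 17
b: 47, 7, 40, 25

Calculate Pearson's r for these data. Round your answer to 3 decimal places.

0.079

n = 4, Σa = 83, Σb = 119, Σa² = 1803, Σb² = 4483, Σab = 2491
nΣab − ΣaΣb = 9964 − 9877 = 87
nΣa² − (Σa)² = 7212 − 6889 = 323; nΣb² − (Σb)² = 17932 − 14161 = 3771
r = 87 / √(323 × 3771) = 87 / 1103.6453 ≈ 0.079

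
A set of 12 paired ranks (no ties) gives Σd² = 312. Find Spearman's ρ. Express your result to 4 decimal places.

ρ = 1 − 6Σd² / [n(n²−1)] = 1 − 6×312 / (12×143)
  = 1 − 1872/1716 = 1 − 1.09091 ≈ -0.0909

-0.0909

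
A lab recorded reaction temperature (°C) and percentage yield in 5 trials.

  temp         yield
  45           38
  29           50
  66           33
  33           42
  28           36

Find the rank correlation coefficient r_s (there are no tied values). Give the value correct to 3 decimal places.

-0.400

Rank temp: 4, 2, 5, 3, 1
Rank yield: 3, 5, 1, 4, 2
d = rank(temp) − rank(yield): 1, -3, 4, -1, -1; Σd² = 28
ρ = 1 − 6Σd² / [n(n²−1)] = 1 − 6×28 / (5×24) = 1 − 168/120 ≈ -0.400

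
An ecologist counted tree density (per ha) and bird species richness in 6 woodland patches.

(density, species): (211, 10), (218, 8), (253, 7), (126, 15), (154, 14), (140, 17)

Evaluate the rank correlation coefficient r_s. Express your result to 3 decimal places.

-0.943

Rank density: 4, 5, 6, 1, 3, 2
Rank species: 3, 2, 1, 5, 4, 6
d = rank(density) − rank(species): 1, 3, 5, -4, -1, -4; Σd² = 68
ρ = 1 − 6Σd² / [n(n²−1)] = 1 − 6×68 / (6×35) = 1 − 408/210 ≈ -0.943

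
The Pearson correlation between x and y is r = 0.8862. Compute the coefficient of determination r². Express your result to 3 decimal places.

r² = (0.8862)² = 0.785

0.785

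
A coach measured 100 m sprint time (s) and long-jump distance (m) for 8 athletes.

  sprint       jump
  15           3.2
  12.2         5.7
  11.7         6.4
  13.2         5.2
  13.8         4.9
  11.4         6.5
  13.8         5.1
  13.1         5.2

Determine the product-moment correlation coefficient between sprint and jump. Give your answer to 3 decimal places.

-0.961

n = 8, Σx = 104.2, Σy = 42.2, Σx² = 1367.42, Σy² = 230.04, Σxy = 541.28
nΣxy − ΣxΣy = 4330.24 − 4397.24 = -67
nΣx² − (Σx)² = 10939.36 − 10857.64 = 81.72; nΣy² − (Σy)² = 1840.32 − 1780.84 = 59.48
r = -67 / √(81.72 × 59.48) = -67 / 69.7188 ≈ -0.961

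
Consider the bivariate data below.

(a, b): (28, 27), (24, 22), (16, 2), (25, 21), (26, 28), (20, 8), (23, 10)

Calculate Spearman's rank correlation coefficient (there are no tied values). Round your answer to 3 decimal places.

0.929

Rank a: 7, 4, 1, 5, 6, 2, 3
Rank b: 6, 5, 1, 4, 7, 2, 3
d = rank(a) − rank(b): 1, -1, 0, 1, -1, 0, 0; Σd² = 4
ρ = 1 − 6Σd² / [n(n²−1)] = 1 − 6×4 / (7×48) = 1 − 24/336 ≈ 0.929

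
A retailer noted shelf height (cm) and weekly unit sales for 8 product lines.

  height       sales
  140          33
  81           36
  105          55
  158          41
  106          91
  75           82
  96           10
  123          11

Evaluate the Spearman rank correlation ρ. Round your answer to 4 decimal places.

-0.1667

Rank height: 7, 2, 4, 8, 5, 1, 3, 6
Rank sales: 3, 4, 6, 5, 8, 7, 1, 2
d = rank(height) − rank(sales): 4, -2, -2, 3, -3, -6, 2, 4; Σd² = 98
ρ = 1 − 6Σd² / [n(n²−1)] = 1 − 6×98 / (8×63) = 1 − 588/504 ≈ -0.1667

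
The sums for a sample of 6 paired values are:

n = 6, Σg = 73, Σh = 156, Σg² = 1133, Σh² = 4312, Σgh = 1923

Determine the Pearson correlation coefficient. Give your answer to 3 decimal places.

r = (nΣgh − ΣgΣh) / √[(nΣg² − (Σg)²)(nΣh² − (Σh)²)]
Numerator: 6×1923 − 73×156 = 150
Denominator: √[(6798 − 5329)(25872 − 24336)] = √[1469 × 1536] = 1502.1265
r = 150 / 1502.1265 ≈ 0.100

0.100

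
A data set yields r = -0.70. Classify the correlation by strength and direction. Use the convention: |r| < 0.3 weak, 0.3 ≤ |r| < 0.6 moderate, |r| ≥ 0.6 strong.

r = -0.70 < 0 so the relationship is negative.
|r| = 0.70, which falls in the strong range.

strong negative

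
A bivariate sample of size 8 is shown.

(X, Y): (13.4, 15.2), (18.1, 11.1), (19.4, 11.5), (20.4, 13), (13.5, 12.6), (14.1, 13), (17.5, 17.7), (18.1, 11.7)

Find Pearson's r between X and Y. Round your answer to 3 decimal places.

n = 8, ΣX = 134.5, ΣY = 105.8, ΣX² = 2314.61, ΣY² = 1433.44, ΣXY = 1767.81
nΣXY − ΣXΣY = 14142.48 − 14230.1 = -87.62
nΣX² − (ΣX)² = 18516.88 − 18090.25 = 426.63; nΣY² − (ΣY)² = 11467.52 − 11193.64 = 273.88
r = -87.62 / √(426.63 × 273.88) = -87.62 / 341.8266 ≈ -0.256

-0.256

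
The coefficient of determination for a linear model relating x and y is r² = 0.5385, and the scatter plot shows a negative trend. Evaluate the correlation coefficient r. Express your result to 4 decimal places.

|r| = √0.5385 = 0.7338
The association is negative, so r = −0.7338.

-0.7338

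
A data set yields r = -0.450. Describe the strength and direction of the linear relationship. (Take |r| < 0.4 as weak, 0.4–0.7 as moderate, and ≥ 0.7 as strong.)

r = -0.450 < 0 so the relationship is negative.
|r| = 0.450, which falls in the moderate range.

moderate negative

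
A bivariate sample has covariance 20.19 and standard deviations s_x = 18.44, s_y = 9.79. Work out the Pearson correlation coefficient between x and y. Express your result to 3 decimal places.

0.112

r = Cov(x,y) / (s_x · s_y) = 20.19 / (18.44 × 9.79)
  = 20.19 / 180.5276 ≈ 0.112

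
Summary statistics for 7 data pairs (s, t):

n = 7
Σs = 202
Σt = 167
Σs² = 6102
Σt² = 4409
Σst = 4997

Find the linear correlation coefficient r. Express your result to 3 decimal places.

0.522

r = (nΣst − ΣsΣt) / √[(nΣs² − (Σs)²)(nΣt² − (Σt)²)]
Numerator: 7×4997 − 202×167 = 1245
Denominator: √[(42714 − 40804)(30863 − 27889)] = √[1910 × 2974] = 2383.3464
r = 1245 / 2383.3464 ≈ 0.522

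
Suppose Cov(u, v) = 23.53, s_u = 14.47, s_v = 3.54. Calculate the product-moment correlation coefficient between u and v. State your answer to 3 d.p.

r = Cov(u,v) / (s_u · s_v) = 23.53 / (14.47 × 3.54)
  = 23.53 / 51.2238 ≈ 0.459

0.459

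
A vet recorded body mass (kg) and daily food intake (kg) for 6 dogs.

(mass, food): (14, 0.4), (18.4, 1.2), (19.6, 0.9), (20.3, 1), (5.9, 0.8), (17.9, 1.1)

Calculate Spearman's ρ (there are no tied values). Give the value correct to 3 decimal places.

Rank mass: 2, 4, 5, 6, 1, 3
Rank food: 1, 6, 3, 4, 2, 5
d = rank(mass) − rank(food): 1, -2, 2, 2, -1, -2; Σd² = 18
ρ = 1 − 6Σd² / [n(n²−1)] = 1 − 6×18 / (6×35) = 1 − 108/210 ≈ 0.486

0.486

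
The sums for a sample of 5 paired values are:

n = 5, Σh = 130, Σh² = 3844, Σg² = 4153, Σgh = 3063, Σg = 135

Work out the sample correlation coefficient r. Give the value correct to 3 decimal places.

r = (nΣgh − ΣgΣh) / √[(nΣg² − (Σg)²)(nΣh² − (Σh)²)]
Numerator: 5×3063 − 135×130 = -2235
Denominator: √[(20765 − 18225)(19220 − 16900)] = √[2540 × 2320] = 2427.5090
r = -2235 / 2427.5090 ≈ -0.921

-0.921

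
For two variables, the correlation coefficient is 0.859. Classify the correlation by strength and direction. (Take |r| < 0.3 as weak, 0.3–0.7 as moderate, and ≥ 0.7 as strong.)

r = 0.859 > 0 so the relationship is positive.
|r| = 0.859, which falls in the strong range.

strong positive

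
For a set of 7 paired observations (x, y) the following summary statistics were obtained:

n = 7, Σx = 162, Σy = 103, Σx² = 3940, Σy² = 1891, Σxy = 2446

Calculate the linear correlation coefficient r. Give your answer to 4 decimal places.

0.2327

r = (nΣxy − ΣxΣy) / √[(nΣx² − (Σx)²)(nΣy² − (Σy)²)]
Numerator: 7×2446 − 162×103 = 436
Denominator: √[(27580 − 26244)(13237 − 10609)] = √[1336 × 2628] = 1873.7684
r = 436 / 1873.7684 ≈ 0.2327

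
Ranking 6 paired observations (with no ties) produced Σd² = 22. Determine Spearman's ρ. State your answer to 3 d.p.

0.371

ρ = 1 − 6Σd² / [n(n²−1)] = 1 − 6×22 / (6×35)
  = 1 − 132/210 = 1 − 0.6286 ≈ 0.371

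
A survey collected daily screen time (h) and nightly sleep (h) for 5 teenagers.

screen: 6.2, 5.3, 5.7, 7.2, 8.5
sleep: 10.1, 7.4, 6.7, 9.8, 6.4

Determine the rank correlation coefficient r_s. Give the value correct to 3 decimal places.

Rank screen: 3, 1, 2, 4, 5
Rank sleep: 5, 3, 2, 4, 1
d = rank(screen) − rank(sleep): -2, -2, 0, 0, 4; Σd² = 24
ρ = 1 − 6Σd² / [n(n²−1)] = 1 − 6×24 / (5×24) = 1 − 144/120 ≈ -0.200

-0.200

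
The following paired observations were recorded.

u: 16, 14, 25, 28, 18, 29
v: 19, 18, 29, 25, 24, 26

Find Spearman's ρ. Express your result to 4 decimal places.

0.8286

Rank u: 2, 1, 4, 5, 3, 6
Rank v: 2, 1, 6, 4, 3, 5
d = rank(u) − rank(v): 0, 0, -2, 1, 0, 1; Σd² = 6
ρ = 1 − 6Σd² / [n(n²−1)] = 1 − 6×6 / (6×35) = 1 − 36/210 ≈ 0.8286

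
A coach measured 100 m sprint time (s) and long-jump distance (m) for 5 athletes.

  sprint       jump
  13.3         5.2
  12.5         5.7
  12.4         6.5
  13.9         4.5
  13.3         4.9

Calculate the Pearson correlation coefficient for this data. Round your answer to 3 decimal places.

-0.937

n = 5, Σx = 65.4, Σy = 26.8, Σx² = 857, Σy² = 146.04, Σxy = 348.73
nΣxy − ΣxΣy = 1743.65 − 1752.72 = -9.07
nΣx² − (Σx)² = 4285 − 4277.16 = 7.84; nΣy² − (Σy)² = 730.2 − 718.24 = 11.96
r = -9.07 / √(7.84 × 11.96) = -9.07 / 9.6833 ≈ -0.937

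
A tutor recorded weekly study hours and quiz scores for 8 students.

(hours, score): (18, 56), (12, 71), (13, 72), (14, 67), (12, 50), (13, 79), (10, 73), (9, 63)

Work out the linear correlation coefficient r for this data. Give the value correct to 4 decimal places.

n = 8, Σx = 101, Σy = 531, Σx² = 1327, Σy² = 35889, Σxy = 6658
nΣxy − ΣxΣy = 53264 − 53631 = -367
nΣx² − (Σx)² = 10616 − 10201 = 415; nΣy² − (Σy)² = 287112 − 281961 = 5151
r = -367 / √(415 × 5151) = -367 / 1462.0756 ≈ -0.2510

-0.2510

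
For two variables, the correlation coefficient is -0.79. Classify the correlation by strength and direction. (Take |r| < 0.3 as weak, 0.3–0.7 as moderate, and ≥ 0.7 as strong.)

r = -0.79 < 0 so the relationship is negative.
|r| = 0.79, which falls in the strong range.

strong negative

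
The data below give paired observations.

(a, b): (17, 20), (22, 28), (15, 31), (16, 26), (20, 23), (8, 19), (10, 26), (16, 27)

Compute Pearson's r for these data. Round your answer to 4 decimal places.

0.3088

n = 8, Σa = 124, Σb = 200, Σa² = 2074, Σb² = 5116, Σab = 3141
nΣab − ΣaΣb = 25128 − 24800 = 328
nΣa² − (Σa)² = 16592 − 15376 = 1216; nΣb² − (Σb)² = 40928 − 40000 = 928
r = 328 / √(1216 × 928) = 328 / 1062.2843 ≈ 0.3088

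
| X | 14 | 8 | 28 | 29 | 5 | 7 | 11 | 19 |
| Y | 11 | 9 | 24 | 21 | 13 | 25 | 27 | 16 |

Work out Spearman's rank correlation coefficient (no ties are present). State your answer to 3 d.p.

0.143

Rank X: 5, 3, 7, 8, 1, 2, 4, 6
Rank Y: 2, 1, 6, 5, 3, 7, 8, 4
d = rank(X) − rank(Y): 3, 2, 1, 3, -2, -5, -4, 2; Σd² = 72
ρ = 1 − 6Σd² / [n(n²−1)] = 1 − 6×72 / (8×63) = 1 − 432/504 ≈ 0.143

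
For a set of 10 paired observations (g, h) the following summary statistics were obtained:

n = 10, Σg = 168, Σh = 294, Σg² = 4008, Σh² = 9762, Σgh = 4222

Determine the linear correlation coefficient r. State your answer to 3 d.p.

r = (nΣgh − ΣgΣh) / √[(nΣg² − (Σg)²)(nΣh² − (Σh)²)]
Numerator: 10×4222 − 168×294 = -7172
Denominator: √[(40080 − 28224)(97620 − 86436)] = √[11856 × 11184] = 11515.0990
r = -7172 / 11515.0990 ≈ -0.623

-0.623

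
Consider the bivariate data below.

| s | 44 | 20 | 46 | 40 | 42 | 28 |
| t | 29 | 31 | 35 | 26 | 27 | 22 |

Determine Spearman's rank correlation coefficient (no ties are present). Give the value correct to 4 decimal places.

Rank s: 5, 1, 6, 3, 4, 2
Rank t: 4, 5, 6, 2, 3, 1
d = rank(s) − rank(t): 1, -4, 0, 1, 1, 1; Σd² = 20
ρ = 1 − 6Σd² / [n(n²−1)] = 1 − 6×20 / (6×35) = 1 − 120/210 ≈ 0.4286

0.4286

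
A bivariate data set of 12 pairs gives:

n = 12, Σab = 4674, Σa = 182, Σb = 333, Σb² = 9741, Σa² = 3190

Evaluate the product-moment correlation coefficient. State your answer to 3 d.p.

-0.812

r = (nΣab − ΣaΣb) / √[(nΣa² − (Σa)²)(nΣb² − (Σb)²)]
Numerator: 12×4674 − 182×333 = -4518
Denominator: √[(38280 − 33124)(116892 − 110889)] = √[5156 × 6003] = 5563.4044
r = -4518 / 5563.4044 ≈ -0.812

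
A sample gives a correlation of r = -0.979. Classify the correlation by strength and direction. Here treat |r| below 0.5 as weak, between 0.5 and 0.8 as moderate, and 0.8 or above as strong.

strong negative

r = -0.979 < 0 so the relationship is negative.
|r| = 0.979, which falls in the strong range.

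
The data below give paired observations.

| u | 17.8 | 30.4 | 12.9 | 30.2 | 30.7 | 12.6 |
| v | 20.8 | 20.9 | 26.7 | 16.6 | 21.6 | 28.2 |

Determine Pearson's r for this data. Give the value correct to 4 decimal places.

n = 6, Σu = 134.6, Σv = 134.8, Σu² = 3420.7, Σv² = 3119.7, Σuv = 2869.79
nΣuv − ΣuΣv = 17218.74 − 18144.08 = -925.34
nΣu² − (Σu)² = 20524.2 − 18117.16 = 2407.04; nΣv² − (Σv)² = 18718.2 − 18171.04 = 547.16
r = -925.34 / √(2407.04 × 547.16) = -925.34 / 1147.6219 ≈ -0.8063

-0.8063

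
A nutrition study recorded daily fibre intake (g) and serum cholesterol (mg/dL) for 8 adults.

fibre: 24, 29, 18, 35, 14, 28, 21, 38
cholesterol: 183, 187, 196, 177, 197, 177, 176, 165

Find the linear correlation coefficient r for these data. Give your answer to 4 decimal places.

-0.8129

n = 8, Σx = 207, Σy = 1458, Σx² = 5831, Σy² = 266542, Σxy = 37218
nΣxy − ΣxΣy = 297744 − 301806 = -4062
nΣx² − (Σx)² = 46648 − 42849 = 3799; nΣy² − (Σy)² = 2132336 − 2125764 = 6572
r = -4062 / √(3799 × 6572) = -4062 / 4996.7017 ≈ -0.8129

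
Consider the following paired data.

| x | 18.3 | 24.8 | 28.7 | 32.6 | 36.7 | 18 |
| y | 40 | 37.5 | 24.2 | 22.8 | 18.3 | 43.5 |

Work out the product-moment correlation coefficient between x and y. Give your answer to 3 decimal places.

n = 6, Σx = 159.1, Σy = 186.3, Σx² = 4507.27, Σy² = 6338.87, Σxy = 4554.43
nΣxy − ΣxΣy = 27326.58 − 29640.33 = -2313.75
nΣx² − (Σx)² = 27043.62 − 25312.81 = 1730.81; nΣy² − (Σy)² = 38033.22 − 34707.69 = 3325.53
r = -2313.75 / √(1730.81 × 3325.53) = -2313.75 / 2399.1375 ≈ -0.964

-0.964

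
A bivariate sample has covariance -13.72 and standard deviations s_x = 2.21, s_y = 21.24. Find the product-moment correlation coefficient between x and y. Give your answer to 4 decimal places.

-0.2923

r = Cov(x,y) / (s_x · s_y) = -13.72 / (2.21 × 21.24)
  = -13.72 / 46.9404 ≈ -0.2923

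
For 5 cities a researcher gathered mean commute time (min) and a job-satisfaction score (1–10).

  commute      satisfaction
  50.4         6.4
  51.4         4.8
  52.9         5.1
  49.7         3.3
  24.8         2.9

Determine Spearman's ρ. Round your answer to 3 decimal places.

0.700

Rank commute: 3, 4, 5, 2, 1
Rank satisfaction: 5, 3, 4, 2, 1
d = rank(commute) − rank(satisfaction): -2, 1, 1, 0, 0; Σd² = 6
ρ = 1 − 6Σd² / [n(n²−1)] = 1 − 6×6 / (5×24) = 1 − 36/120 ≈ 0.700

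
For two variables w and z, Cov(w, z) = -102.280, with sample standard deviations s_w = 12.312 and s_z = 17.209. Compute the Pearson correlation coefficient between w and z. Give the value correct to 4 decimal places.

r = Cov(w,z) / (s_w · s_z) = -102.280 / (12.312 × 17.209)
  = -102.280 / 211.8772 ≈ -0.4827

-0.4827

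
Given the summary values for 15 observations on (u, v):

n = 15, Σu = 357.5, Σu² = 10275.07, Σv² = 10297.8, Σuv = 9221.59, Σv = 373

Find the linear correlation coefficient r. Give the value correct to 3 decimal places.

r = (nΣuv − ΣuΣv) / √[(nΣu² − (Σu)²)(nΣv² − (Σv)²)]
Numerator: 15×9221.59 − 357.5×373 = 4976.35
Denominator: √[(154126.05 − 127806.25)(154467 − 139129)] = √[26319.8 × 15338] = 20092.1152
r = 4976.35 / 20092.1152 ≈ 0.248

0.248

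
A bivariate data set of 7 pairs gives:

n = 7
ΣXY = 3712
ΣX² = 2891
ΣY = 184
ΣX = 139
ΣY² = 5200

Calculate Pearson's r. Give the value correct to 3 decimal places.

0.267

r = (nΣXY − ΣXΣY) / √[(nΣX² − (ΣX)²)(nΣY² − (ΣY)²)]
Numerator: 7×3712 − 139×184 = 408
Denominator: √[(20237 − 19321)(36400 − 33856)] = √[916 × 2544] = 1526.5333
r = 408 / 1526.5333 ≈ 0.267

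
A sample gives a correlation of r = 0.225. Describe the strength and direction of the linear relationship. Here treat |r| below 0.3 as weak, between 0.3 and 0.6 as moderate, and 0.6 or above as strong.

r = 0.225 > 0 so the relationship is positive.
|r| = 0.225, which falls in the weak range.

weak positive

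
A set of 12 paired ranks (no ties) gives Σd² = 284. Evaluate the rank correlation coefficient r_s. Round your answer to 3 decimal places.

ρ = 1 − 6Σd² / [n(n²−1)] = 1 − 6×284 / (12×143)
  = 1 − 1704/1716 = 1 − 0.9930 ≈ 0.007

0.007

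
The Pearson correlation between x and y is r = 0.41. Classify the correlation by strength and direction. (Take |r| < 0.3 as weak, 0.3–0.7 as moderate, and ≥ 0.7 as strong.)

moderate positive

r = 0.41 > 0 so the relationship is positive.
|r| = 0.41, which falls in the moderate range.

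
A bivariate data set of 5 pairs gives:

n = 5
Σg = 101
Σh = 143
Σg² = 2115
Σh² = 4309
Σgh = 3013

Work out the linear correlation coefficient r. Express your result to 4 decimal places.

r = (nΣgh − ΣgΣh) / √[(nΣg² − (Σg)²)(nΣh² − (Σh)²)]
Numerator: 5×3013 − 101×143 = 622
Denominator: √[(10575 − 10201)(21545 − 20449)] = √[374 × 1096] = 640.2375
r = 622 / 640.2375 ≈ 0.9715

0.9715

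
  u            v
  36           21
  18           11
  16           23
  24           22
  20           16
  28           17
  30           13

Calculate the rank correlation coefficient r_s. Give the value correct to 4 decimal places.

-0.1071

Rank u: 7, 2, 1, 4, 3, 5, 6
Rank v: 5, 1, 7, 6, 3, 4, 2
d = rank(u) − rank(v): 2, 1, -6, -2, 0, 1, 4; Σd² = 62
ρ = 1 − 6Σd² / [n(n²−1)] = 1 − 6×62 / (7×48) = 1 − 372/336 ≈ -0.1071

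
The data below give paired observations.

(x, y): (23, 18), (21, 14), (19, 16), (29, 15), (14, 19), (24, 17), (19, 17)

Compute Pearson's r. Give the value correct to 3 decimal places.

n = 7, Σx = 149, Σy = 116, Σx² = 3305, Σy² = 1940, Σxy = 2444
nΣxy − ΣxΣy = 17108 − 17284 = -176
nΣx² − (Σx)² = 23135 − 22201 = 934; nΣy² − (Σy)² = 13580 − 13456 = 124
r = -176 / √(934 × 124) = -176 / 340.3175 ≈ -0.517

-0.517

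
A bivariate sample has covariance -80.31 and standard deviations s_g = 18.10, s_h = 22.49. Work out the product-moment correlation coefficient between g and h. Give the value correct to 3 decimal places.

r = Cov(g,h) / (s_g · s_h) = -80.31 / (18.10 × 22.49)
  = -80.31 / 407.0690 ≈ -0.197

-0.197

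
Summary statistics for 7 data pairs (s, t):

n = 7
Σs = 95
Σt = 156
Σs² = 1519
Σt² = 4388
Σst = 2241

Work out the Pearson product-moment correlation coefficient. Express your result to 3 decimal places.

0.271

r = (nΣst − ΣsΣt) / √[(nΣs² − (Σs)²)(nΣt² − (Σt)²)]
Numerator: 7×2241 − 95×156 = 867
Denominator: √[(10633 − 9025)(30716 − 24336)] = √[1608 × 6380] = 3202.9736
r = 867 / 3202.9736 ≈ 0.271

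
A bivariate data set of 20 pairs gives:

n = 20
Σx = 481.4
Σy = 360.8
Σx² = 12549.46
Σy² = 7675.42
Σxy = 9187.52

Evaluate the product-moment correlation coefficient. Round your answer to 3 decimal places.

0.475

r = (nΣxy − ΣxΣy) / √[(nΣx² − (Σx)²)(nΣy² − (Σy)²)]
Numerator: 20×9187.52 − 481.4×360.8 = 10061.28
Denominator: √[(250989.2 − 231745.96)(153508.4 − 130176.64)] = √[19243.24 × 23331.76] = 21189.1165
r = 10061.28 / 21189.1165 ≈ 0.475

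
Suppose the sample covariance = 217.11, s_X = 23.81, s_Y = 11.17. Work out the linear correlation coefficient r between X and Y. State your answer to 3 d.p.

0.816

r = Cov(X,Y) / (s_X · s_Y) = 217.11 / (23.81 × 11.17)
  = 217.11 / 265.9577 ≈ 0.816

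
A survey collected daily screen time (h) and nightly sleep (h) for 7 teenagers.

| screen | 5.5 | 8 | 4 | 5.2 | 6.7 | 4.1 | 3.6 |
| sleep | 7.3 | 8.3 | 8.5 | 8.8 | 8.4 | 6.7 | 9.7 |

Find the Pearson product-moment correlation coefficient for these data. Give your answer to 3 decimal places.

n = 7, Σx = 37.1, Σy = 57.7, Σx² = 211.95, Σy² = 481.41, Σxy = 304.98
nΣxy − ΣxΣy = 2134.86 − 2140.67 = -5.81
nΣx² − (Σx)² = 1483.65 − 1376.41 = 107.24; nΣy² − (Σy)² = 3369.87 − 3329.29 = 40.58
r = -5.81 / √(107.24 × 40.58) = -5.81 / 65.9682 ≈ -0.088

-0.088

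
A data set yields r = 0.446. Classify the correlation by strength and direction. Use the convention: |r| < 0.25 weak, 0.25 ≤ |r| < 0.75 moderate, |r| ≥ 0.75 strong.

r = 0.446 > 0 so the relationship is positive.
|r| = 0.446, which falls in the moderate range.

moderate positive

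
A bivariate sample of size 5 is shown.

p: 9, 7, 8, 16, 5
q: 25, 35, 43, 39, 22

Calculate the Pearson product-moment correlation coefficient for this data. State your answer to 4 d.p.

n = 5, Σp = 45, Σq = 164, Σp² = 475, Σq² = 5704, Σpq = 1548
nΣpq − ΣpΣq = 7740 − 7380 = 360
nΣp² − (Σp)² = 2375 − 2025 = 350; nΣq² − (Σq)² = 28520 − 26896 = 1624
r = 360 / √(350 × 1624) = 360 / 753.9231 ≈ 0.4775

0.4775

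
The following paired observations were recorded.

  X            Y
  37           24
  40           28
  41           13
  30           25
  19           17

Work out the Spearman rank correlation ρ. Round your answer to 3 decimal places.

-0.100

Rank X: 3, 4, 5, 2, 1
Rank Y: 3, 5, 1, 4, 2
d = rank(X) − rank(Y): 0, -1, 4, -2, -1; Σd² = 22
ρ = 1 − 6Σd² / [n(n²−1)] = 1 − 6×22 / (5×24) = 1 − 132/120 ≈ -0.100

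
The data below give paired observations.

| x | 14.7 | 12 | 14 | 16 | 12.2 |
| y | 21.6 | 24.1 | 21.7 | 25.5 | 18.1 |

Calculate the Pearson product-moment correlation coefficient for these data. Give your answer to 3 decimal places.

n = 5, Σx = 68.9, Σy = 111, Σx² = 960.93, Σy² = 2496.12, Σxy = 1539.34
nΣxy − ΣxΣy = 7696.7 − 7647.9 = 48.8
nΣx² − (Σx)² = 4804.65 − 4747.21 = 57.44; nΣy² − (Σy)² = 12480.6 − 12321 = 159.6
r = 48.8 / √(57.44 × 159.6) = 48.8 / 95.7467 ≈ 0.510

0.510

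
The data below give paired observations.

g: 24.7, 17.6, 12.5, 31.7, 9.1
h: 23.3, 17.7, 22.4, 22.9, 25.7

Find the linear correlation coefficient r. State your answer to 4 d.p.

-0.1366

n = 5, Σg = 95.6, Σh = 112, Σg² = 2163.8, Σh² = 2542.84, Σgh = 2126.83
nΣgh − ΣgΣh = 10634.15 − 10707.2 = -73.05
nΣg² − (Σg)² = 10819 − 9139.36 = 1679.64; nΣh² − (Σh)² = 12714.2 − 12544 = 170.2
r = -73.05 / √(1679.64 × 170.2) = -73.05 / 534.6725 ≈ -0.1366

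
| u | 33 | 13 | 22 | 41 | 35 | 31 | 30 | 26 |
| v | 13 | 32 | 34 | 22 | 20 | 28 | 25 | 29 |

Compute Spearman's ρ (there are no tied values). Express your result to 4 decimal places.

Rank u: 6, 1, 2, 8, 7, 5, 4, 3
Rank v: 1, 7, 8, 3, 2, 5, 4, 6
d = rank(u) − rank(v): 5, -6, -6, 5, 5, 0, 0, -3; Σd² = 156
ρ = 1 − 6Σd² / [n(n²−1)] = 1 − 6×156 / (8×63) = 1 − 936/504 ≈ -0.8571

-0.8571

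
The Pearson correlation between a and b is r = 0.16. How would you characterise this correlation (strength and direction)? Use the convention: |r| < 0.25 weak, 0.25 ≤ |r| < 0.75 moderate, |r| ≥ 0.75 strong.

weak positive

r = 0.16 > 0 so the relationship is positive.
|r| = 0.16, which falls in the weak range.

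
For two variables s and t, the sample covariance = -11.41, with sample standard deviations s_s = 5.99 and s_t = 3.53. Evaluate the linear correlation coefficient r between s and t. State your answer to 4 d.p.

r = Cov(s,t) / (s_s · s_t) = -11.41 / (5.99 × 3.53)
  = -11.41 / 21.1447 ≈ -0.5396

-0.5396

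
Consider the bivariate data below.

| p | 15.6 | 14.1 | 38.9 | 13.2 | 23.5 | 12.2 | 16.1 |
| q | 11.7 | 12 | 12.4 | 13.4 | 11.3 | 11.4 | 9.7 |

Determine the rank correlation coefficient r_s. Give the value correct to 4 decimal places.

-0.1786

Rank p: 4, 3, 7, 2, 6, 1, 5
Rank q: 4, 5, 6, 7, 2, 3, 1
d = rank(p) − rank(q): 0, -2, 1, -5, 4, -2, 4; Σd² = 66
ρ = 1 − 6Σd² / [n(n²−1)] = 1 − 6×66 / (7×48) = 1 − 396/336 ≈ -0.1786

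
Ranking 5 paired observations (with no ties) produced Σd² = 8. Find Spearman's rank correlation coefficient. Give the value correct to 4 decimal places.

ρ = 1 − 6Σd² / [n(n²−1)] = 1 − 6×8 / (5×24)
  = 1 − 48/120 = 1 − 0.40000 ≈ 0.6000

0.6000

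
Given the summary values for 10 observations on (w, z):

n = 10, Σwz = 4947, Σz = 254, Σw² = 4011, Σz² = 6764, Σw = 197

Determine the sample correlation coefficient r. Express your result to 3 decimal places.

r = (nΣwz − ΣwΣz) / √[(nΣw² − (Σw)²)(nΣz² − (Σz)²)]
Numerator: 10×4947 − 197×254 = -568
Denominator: √[(40110 − 38809)(67640 − 64516)] = √[1301 × 3124] = 2016.0169
r = -568 / 2016.0169 ≈ -0.282

-0.282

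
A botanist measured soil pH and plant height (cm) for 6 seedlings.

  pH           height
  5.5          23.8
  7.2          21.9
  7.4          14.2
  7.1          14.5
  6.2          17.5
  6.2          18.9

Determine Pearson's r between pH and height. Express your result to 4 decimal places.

n = 6, Σx = 39.6, Σy = 110.8, Σx² = 264.14, Σy² = 2121.4, Σxy = 722.29
nΣxy − ΣxΣy = 4333.74 − 4387.68 = -53.94
nΣx² − (Σx)² = 1584.84 − 1568.16 = 16.68; nΣy² − (Σy)² = 12728.4 − 12276.64 = 451.76
r = -53.94 / √(16.68 × 451.76) = -53.94 / 86.8064 ≈ -0.6214

-0.6214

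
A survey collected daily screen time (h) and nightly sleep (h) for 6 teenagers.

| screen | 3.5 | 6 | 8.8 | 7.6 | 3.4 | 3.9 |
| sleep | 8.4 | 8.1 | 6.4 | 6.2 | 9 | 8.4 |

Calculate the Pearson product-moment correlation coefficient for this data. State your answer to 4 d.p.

n = 6, Σx = 33.2, Σy = 46.5, Σx² = 210.22, Σy² = 367.13, Σxy = 244.8
nΣxy − ΣxΣy = 1468.8 − 1543.8 = -75
nΣx² − (Σx)² = 1261.32 − 1102.24 = 159.08; nΣy² − (Σy)² = 2202.78 − 2162.25 = 40.53
r = -75 / √(159.08 × 40.53) = -75 / 80.2964 ≈ -0.9340

-0.9340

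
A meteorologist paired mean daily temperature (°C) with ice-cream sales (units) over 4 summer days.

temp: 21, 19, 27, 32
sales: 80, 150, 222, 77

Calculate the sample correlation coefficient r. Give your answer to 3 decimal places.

n = 4, Σx = 99, Σy = 529, Σx² = 2555, Σy² = 84113, Σxy = 12988
nΣxy − ΣxΣy = 51952 − 52371 = -419
nΣx² − (Σx)² = 10220 − 9801 = 419; nΣy² − (Σy)² = 336452 − 279841 = 56611
r = -419 / √(419 × 56611) = -419 / 4870.3192 ≈ -0.086

-0.086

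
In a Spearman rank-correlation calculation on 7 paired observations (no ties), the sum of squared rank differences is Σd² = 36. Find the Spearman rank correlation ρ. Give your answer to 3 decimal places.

0.357

ρ = 1 − 6Σd² / [n(n²−1)] = 1 − 6×36 / (7×48)
  = 1 − 216/336 = 1 − 0.6429 ≈ 0.357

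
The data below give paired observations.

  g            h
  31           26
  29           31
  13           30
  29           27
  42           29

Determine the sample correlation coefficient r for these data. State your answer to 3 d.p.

-0.261

n = 5, Σg = 144, Σh = 143, Σg² = 4576, Σh² = 4107, Σgh = 4096
nΣgh − ΣgΣh = 20480 − 20592 = -112
nΣg² − (Σg)² = 22880 − 20736 = 2144; nΣh² − (Σh)² = 20535 − 20449 = 86
r = -112 / √(2144 × 86) = -112 / 429.3996 ≈ -0.261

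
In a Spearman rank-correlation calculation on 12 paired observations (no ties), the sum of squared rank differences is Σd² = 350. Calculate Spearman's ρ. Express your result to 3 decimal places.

ρ = 1 − 6Σd² / [n(n²−1)] = 1 − 6×350 / (12×143)
  = 1 − 2100/1716 = 1 − 1.2238 ≈ -0.224

-0.224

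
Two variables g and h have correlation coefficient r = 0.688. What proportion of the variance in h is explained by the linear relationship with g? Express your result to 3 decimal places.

r² = (0.688)² = 0.473

0.473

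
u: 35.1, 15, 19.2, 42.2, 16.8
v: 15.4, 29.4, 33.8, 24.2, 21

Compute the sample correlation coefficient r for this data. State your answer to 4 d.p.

n = 5, Σu = 128.3, Σv = 123.8, Σu² = 3888.73, Σv² = 3270.6, Σuv = 3004.54
nΣuv − ΣuΣv = 15022.7 − 15883.54 = -860.84
nΣu² − (Σu)² = 19443.65 − 16460.89 = 2982.76; nΣv² − (Σv)² = 16353 − 15326.44 = 1026.56
r = -860.84 / √(2982.76 × 1026.56) = -860.84 / 1749.8520 ≈ -0.4920

-0.4920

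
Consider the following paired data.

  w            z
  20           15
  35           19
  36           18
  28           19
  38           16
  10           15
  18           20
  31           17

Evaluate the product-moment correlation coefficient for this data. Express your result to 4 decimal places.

0.2745

n = 8, Σw = 216, Σz = 139, Σw² = 6534, Σz² = 2441, Σwz = 3790
nΣwz − ΣwΣz = 30320 − 30024 = 296
nΣw² − (Σw)² = 52272 − 46656 = 5616; nΣz² − (Σz)² = 19528 − 19321 = 207
r = 296 / √(5616 × 207) = 296 / 1078.1985 ≈ 0.2745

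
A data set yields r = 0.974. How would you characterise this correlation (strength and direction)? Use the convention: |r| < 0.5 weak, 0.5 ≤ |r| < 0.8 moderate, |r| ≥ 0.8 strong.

strong positive

r = 0.974 > 0 so the relationship is positive.
|r| = 0.974, which falls in the strong range.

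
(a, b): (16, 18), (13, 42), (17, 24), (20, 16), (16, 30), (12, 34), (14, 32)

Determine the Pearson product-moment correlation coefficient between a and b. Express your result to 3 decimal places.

n = 7, Σa = 108, Σb = 196, Σa² = 1710, Σb² = 6000, Σab = 2898
nΣab − ΣaΣb = 20286 − 21168 = -882
nΣa² − (Σa)² = 11970 − 11664 = 306; nΣb² − (Σb)² = 42000 − 38416 = 3584
r = -882 / √(306 × 3584) = -882 / 1047.2364 ≈ -0.842

-0.842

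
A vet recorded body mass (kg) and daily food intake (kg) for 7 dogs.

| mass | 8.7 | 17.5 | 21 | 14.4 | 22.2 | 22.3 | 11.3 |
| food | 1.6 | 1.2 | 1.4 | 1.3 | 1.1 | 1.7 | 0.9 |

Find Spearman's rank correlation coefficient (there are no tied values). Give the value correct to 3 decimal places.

0.214

Rank mass: 1, 4, 5, 3, 6, 7, 2
Rank food: 6, 3, 5, 4, 2, 7, 1
d = rank(mass) − rank(food): -5, 1, 0, -1, 4, 0, 1; Σd² = 44
ρ = 1 − 6Σd² / [n(n²−1)] = 1 − 6×44 / (7×48) = 1 − 264/336 ≈ 0.214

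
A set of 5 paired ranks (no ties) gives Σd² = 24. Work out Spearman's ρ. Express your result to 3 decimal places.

ρ = 1 − 6Σd² / [n(n²−1)] = 1 − 6×24 / (5×24)
  = 1 − 144/120 = 1 − 1.2000 ≈ -0.200

-0.200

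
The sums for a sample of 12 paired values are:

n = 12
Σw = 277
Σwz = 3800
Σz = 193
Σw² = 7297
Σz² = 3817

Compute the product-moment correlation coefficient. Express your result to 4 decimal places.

r = (nΣwz − ΣwΣz) / √[(nΣw² − (Σw)²)(nΣz² − (Σz)²)]
Numerator: 12×3800 − 277×193 = -7861
Denominator: √[(87564 − 76729)(45804 − 37249)] = √[10835 × 8555] = 9627.7425
r = -7861 / 9627.7425 ≈ -0.8165

-0.8165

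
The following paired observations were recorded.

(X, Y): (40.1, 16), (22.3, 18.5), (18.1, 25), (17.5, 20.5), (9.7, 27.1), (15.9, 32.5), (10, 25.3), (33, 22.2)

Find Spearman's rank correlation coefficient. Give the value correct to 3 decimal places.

-0.810

Rank X: 8, 6, 5, 4, 1, 3, 2, 7
Rank Y: 1, 2, 5, 3, 7, 8, 6, 4
d = rank(X) − rank(Y): 7, 4, 0, 1, -6, -5, -4, 3; Σd² = 152
ρ = 1 − 6Σd² / [n(n²−1)] = 1 − 6×152 / (8×63) = 1 − 912/504 ≈ -0.810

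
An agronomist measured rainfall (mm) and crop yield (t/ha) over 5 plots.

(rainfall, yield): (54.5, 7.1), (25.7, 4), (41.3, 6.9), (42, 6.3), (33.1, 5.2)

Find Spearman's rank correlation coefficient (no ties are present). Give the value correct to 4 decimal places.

Rank rainfall: 5, 1, 3, 4, 2
Rank yield: 5, 1, 4, 3, 2
d = rank(rainfall) − rank(yield): 0, 0, -1, 1, 0; Σd² = 2
ρ = 1 − 6Σd² / [n(n²−1)] = 1 − 6×2 / (5×24) = 1 − 12/120 ≈ 0.9000

0.9000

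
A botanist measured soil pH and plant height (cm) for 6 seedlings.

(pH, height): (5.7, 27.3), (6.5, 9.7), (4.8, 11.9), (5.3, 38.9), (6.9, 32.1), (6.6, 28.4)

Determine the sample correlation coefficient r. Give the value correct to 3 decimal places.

0.126

n = 6, Σx = 35.8, Σy = 148.3, Σx² = 217.04, Σy² = 4331.17, Σxy = 890.88
nΣxy − ΣxΣy = 5345.28 − 5309.14 = 36.14
nΣx² − (Σx)² = 1302.24 − 1281.64 = 20.6; nΣy² − (Σy)² = 25987.02 − 21992.89 = 3994.13
r = 36.14 / √(20.6 × 3994.13) = 36.14 / 286.8433 ≈ 0.126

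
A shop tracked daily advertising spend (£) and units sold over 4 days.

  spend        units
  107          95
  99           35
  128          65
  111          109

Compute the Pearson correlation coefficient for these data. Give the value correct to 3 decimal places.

n = 4, Σx = 445, Σy = 304, Σx² = 49955, Σy² = 26356, Σxy = 34049
nΣxy − ΣxΣy = 136196 − 135280 = 916
nΣx² − (Σx)² = 199820 − 198025 = 1795; nΣy² − (Σy)² = 105424 − 92416 = 13008
r = 916 / √(1795 × 13008) = 916 / 4832.1175 ≈ 0.190

0.190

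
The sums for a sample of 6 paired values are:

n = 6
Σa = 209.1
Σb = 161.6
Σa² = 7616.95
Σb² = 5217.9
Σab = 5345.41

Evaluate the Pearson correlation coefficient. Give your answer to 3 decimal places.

r = (nΣab − ΣaΣb) / √[(nΣa² − (Σa)²)(nΣb² − (Σb)²)]
Numerator: 6×5345.41 − 209.1×161.6 = -1718.1
Denominator: √[(45701.7 − 43722.81)(31307.4 − 26114.56)] = √[1978.89 × 5192.84] = 3205.6293
r = -1718.1 / 3205.6293 ≈ -0.536

-0.536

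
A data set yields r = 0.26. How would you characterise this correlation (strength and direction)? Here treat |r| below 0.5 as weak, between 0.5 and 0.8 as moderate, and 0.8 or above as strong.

r = 0.26 > 0 so the relationship is positive.
|r| = 0.26, which falls in the weak range.

weak positive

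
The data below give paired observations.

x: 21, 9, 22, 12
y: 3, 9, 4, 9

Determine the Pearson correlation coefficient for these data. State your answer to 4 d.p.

-0.9639

n = 4, Σx = 64, Σy = 25, Σx² = 1150, Σy² = 187, Σxy = 340
nΣxy − ΣxΣy = 1360 − 1600 = -240
nΣx² − (Σx)² = 4600 − 4096 = 504; nΣy² − (Σy)² = 748 − 625 = 123
r = -240 / √(504 × 123) = -240 / 248.9819 ≈ -0.9639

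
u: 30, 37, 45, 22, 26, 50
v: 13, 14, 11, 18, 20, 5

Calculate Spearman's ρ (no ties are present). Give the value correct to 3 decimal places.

-0.886

Rank u: 3, 4, 5, 1, 2, 6
Rank v: 3, 4, 2, 5, 6, 1
d = rank(u) − rank(v): 0, 0, 3, -4, -4, 5; Σd² = 66
ρ = 1 − 6Σd² / [n(n²−1)] = 1 − 6×66 / (6×35) = 1 − 396/210 ≈ -0.886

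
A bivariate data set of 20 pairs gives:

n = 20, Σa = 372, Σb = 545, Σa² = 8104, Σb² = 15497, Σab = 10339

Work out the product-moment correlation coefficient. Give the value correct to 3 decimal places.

r = (nΣab − ΣaΣb) / √[(nΣa² − (Σa)²)(nΣb² − (Σb)²)]
Numerator: 20×10339 − 372×545 = 4040
Denominator: √[(162080 − 138384)(309940 − 297025)] = √[23696 × 12915] = 17493.8229
r = 4040 / 17493.8229 ≈ 0.231

0.231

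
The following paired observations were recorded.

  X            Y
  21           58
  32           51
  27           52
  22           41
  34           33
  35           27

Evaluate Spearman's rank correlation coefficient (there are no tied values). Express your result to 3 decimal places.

Rank X: 1, 4, 3, 2, 5, 6
Rank Y: 6, 4, 5, 3, 2, 1
d = rank(X) − rank(Y): -5, 0, -2, -1, 3, 5; Σd² = 64
ρ = 1 − 6Σd² / [n(n²−1)] = 1 − 6×64 / (6×35) = 1 − 384/210 ≈ -0.829

-0.829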